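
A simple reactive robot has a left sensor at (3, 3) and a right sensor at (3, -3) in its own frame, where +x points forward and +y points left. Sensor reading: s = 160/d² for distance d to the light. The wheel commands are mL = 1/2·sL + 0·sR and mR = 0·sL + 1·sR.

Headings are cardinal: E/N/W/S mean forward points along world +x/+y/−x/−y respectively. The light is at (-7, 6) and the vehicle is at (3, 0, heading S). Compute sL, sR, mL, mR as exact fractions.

16/25 16/13 8/25 16/13

left sensor world pos  = (6, -3); dL² = 250
right sensor world pos = (0, -3); dR² = 130
sL = 160/250 = 16/25
sR = 160/130 = 16/13
mL = 1/2·sL + 0·sR = 8/25
mR = 0·sL + 1·sR = 16/13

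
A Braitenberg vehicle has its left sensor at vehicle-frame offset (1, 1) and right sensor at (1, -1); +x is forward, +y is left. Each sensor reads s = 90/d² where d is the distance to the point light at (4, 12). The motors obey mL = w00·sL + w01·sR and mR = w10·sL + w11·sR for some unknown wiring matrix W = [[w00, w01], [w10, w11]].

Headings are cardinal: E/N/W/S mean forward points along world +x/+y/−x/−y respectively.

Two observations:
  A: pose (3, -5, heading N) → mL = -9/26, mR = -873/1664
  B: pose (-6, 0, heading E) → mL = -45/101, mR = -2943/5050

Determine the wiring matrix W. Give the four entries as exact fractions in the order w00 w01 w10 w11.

obs A: pose=(3,-5,N) → sL=9/26, sR=45/128, mL=-9/26, mR=-873/1664
obs B: pose=(-6,0,E) → sL=45/101, sR=9/25, mL=-45/101, mR=-2943/5050
sensor matrix S = [[9/26, 45/128], [45/101, 9/25]]; det S = -134541/4201600
solve [mL_A; mL_B] = S·[w00; w01] and [mR_A; mR_B] = S·[w10; w11]:
  w00 = -1, w01 = 0, w10 = -1/2, w11 = -1

-1 0 -1/2 -1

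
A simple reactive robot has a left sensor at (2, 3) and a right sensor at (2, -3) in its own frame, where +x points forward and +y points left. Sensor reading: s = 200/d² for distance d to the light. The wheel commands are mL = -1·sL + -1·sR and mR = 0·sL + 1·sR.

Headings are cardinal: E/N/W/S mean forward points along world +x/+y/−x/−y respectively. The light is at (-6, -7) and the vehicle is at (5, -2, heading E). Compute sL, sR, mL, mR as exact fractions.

200/233 200/173 -81200/40309 200/173

left sensor world pos  = (7, 1); dL² = 233
right sensor world pos = (7, -5); dR² = 173
sL = 200/233 = 200/233
sR = 200/173 = 200/173
mL = -1·sL + -1·sR = -81200/40309
mR = 0·sL + 1·sR = 200/173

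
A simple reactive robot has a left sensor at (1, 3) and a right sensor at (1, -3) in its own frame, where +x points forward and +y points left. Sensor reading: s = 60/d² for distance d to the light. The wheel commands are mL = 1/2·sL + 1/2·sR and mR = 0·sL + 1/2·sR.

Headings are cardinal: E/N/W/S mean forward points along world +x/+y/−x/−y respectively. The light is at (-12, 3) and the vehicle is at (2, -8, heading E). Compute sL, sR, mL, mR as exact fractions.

60/289 60/421 21300/121669 30/421

left sensor world pos  = (3, -5); dL² = 289
right sensor world pos = (3, -11); dR² = 421
sL = 60/289 = 60/289
sR = 60/421 = 60/421
mL = 1/2·sL + 1/2·sR = 21300/121669
mR = 0·sL + 1/2·sR = 30/421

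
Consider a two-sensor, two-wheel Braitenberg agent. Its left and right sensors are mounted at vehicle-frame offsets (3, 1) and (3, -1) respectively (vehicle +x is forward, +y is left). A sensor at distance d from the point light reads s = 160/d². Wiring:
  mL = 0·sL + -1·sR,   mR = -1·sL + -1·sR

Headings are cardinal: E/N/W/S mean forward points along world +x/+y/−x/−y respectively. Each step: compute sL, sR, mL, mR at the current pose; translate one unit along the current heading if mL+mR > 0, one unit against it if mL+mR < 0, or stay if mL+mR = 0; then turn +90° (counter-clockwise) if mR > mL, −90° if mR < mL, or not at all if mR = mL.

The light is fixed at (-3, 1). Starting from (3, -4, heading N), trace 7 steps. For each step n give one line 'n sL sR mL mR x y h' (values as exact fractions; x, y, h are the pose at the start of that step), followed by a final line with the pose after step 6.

n=0: pose=(3,-4,N); sL=160/29, sR=160/53; mL=-160/53, mR=-13120/1537; mL+mR=-17760/1537 → advance -1; mR−mL=-160/29 → turn -1·90°
n=1: pose=(3,-5,E); sL=80/53, sR=16/13; mL=-16/13, mR=-1888/689; mL+mR=-2736/689 → advance -1; mR−mL=-80/53 → turn -1·90°
n=2: pose=(2,-5,S); sL=160/117, sR=160/97; mL=-160/97, mR=-34240/11349; mL+mR=-52960/11349 → advance -1; mR−mL=-160/117 → turn -1·90°
n=3: pose=(2,-4,W); sL=4, sR=8; mL=-8, mR=-12; mL+mR=-20 → advance -1; mR−mL=-4 → turn -1·90°
n=4: pose=(3,-4,N); sL=160/29, sR=160/53; mL=-160/53, mR=-13120/1537; mL+mR=-17760/1537 → advance -1; mR−mL=-160/29 → turn -1·90°
n=5: pose=(3,-5,E); sL=80/53, sR=16/13; mL=-16/13, mR=-1888/689; mL+mR=-2736/689 → advance -1; mR−mL=-80/53 → turn -1·90°
n=6: pose=(2,-5,S); sL=160/117, sR=160/97; mL=-160/97, mR=-34240/11349; mL+mR=-52960/11349 → advance -1; mR−mL=-160/117 → turn -1·90°

0 160/29 160/53 -160/53 -13120/1537 3 -4 N
1 80/53 16/13 -16/13 -1888/689 3 -5 E
2 160/117 160/97 -160/97 -34240/11349 2 -5 S
3 4 8 -8 -12 2 -4 W
4 160/29 160/53 -160/53 -13120/1537 3 -4 N
5 80/53 16/13 -16/13 -1888/689 3 -5 E
6 160/117 160/97 -160/97 -34240/11349 2 -5 S
final 2 -4 W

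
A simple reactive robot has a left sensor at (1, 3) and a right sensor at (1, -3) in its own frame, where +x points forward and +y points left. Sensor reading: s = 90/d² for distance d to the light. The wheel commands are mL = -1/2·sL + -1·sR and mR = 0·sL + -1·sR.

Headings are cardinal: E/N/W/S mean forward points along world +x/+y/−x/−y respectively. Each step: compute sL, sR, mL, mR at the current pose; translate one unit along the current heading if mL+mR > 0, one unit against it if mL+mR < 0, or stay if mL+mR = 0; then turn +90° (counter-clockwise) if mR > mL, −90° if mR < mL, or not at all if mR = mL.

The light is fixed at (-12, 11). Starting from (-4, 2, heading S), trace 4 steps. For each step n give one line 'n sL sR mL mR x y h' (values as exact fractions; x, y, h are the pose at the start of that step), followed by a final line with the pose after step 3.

n=0: pose=(-4,2,S); sL=90/221, sR=18/25; mL=-5103/5525, mR=-18/25; mL+mR=-9081/5525 → advance -1; mR−mL=45/221 → turn +1·90°
n=1: pose=(-4,3,E); sL=45/53, sR=45/101; mL=-9315/10706, mR=-45/101; mL+mR=-14085/10706 → advance -1; mR−mL=45/106 → turn +1·90°
n=2: pose=(-5,3,N); sL=18/13, sR=90/149; mL=-2511/1937, mR=-90/149; mL+mR=-3681/1937 → advance -1; mR−mL=9/13 → turn +1·90°
n=3: pose=(-5,2,W); sL=1/2, sR=5/4; mL=-3/2, mR=-5/4; mL+mR=-11/4 → advance -1; mR−mL=1/4 → turn +1·90°

0 90/221 18/25 -5103/5525 -18/25 -4 2 S
1 45/53 45/101 -9315/10706 -45/101 -4 3 E
2 18/13 90/149 -2511/1937 -90/149 -5 3 N
3 1/2 5/4 -3/2 -5/4 -5 2 W
final -4 2 S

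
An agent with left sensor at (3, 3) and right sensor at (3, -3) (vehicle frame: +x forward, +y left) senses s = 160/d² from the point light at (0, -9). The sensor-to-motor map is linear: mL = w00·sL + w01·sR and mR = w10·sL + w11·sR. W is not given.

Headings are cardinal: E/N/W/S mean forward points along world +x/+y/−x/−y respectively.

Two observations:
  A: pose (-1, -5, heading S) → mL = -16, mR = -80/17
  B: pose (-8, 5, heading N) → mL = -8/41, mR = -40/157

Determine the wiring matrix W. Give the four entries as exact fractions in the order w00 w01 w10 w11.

-1/2 0 0 -1/2

obs A: pose=(-1,-5,S) → sL=32, sR=160/17, mL=-16, mR=-80/17
obs B: pose=(-8,5,N) → sL=16/41, sR=80/157, mL=-8/41, mR=-40/157
sensor matrix S = [[32, 160/17], [16/41, 80/157]]; det S = 1382400/109429
solve [mL_A; mL_B] = S·[w00; w01] and [mR_A; mR_B] = S·[w10; w11]:
  w00 = -1/2, w01 = 0, w10 = 0, w11 = -1/2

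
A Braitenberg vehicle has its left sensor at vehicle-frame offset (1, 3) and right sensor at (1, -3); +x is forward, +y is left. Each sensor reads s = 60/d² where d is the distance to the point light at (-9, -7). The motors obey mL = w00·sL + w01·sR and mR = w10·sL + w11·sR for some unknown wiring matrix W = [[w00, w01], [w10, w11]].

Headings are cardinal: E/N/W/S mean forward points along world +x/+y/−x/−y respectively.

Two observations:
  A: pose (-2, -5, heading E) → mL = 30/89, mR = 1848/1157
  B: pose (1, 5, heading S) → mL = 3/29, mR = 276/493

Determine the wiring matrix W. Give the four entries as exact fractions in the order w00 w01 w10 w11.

obs A: pose=(-2,-5,E) → sL=60/89, sR=12/13, mL=30/89, mR=1848/1157
obs B: pose=(1,5,S) → sL=6/29, sR=6/17, mL=3/29, mR=276/493
sensor matrix S = [[60/89, 12/13], [6/29, 6/17]]; det S = 26784/570401
solve [mL_A; mL_B] = S·[w00; w01] and [mR_A; mR_B] = S·[w10; w11]:
  w00 = 1/2, w01 = 0, w10 = 1, w11 = 1

1/2 0 1 1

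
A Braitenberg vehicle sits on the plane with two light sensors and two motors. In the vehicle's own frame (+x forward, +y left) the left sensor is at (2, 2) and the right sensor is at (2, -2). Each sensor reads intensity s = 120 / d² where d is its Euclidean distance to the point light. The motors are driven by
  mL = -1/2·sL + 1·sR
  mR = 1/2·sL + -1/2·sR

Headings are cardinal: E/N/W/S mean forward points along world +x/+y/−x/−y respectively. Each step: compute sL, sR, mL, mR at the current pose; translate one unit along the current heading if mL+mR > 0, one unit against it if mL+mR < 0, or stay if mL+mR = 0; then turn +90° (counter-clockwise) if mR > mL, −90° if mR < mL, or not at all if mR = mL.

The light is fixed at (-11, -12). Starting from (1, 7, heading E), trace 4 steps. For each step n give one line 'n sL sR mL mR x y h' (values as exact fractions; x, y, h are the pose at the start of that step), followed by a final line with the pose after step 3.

0 120/637 24/97 9468/61789 -1824/61789 1 7 E
1 60/257 12/41 1854/10537 -312/10537 2 7 S
2 120/377 120/521 13980/196417 8640/196417 2 6 W
3 6/25 30/149 303/3725 72/3725 1 6 N
final 1 7 E

n=0: pose=(1,7,E); sL=120/637, sR=24/97; mL=9468/61789, mR=-1824/61789; mL+mR=12/97 → advance +1; mR−mL=-11292/61789 → turn -1·90°
n=1: pose=(2,7,S); sL=60/257, sR=12/41; mL=1854/10537, mR=-312/10537; mL+mR=6/41 → advance +1; mR−mL=-2166/10537 → turn -1·90°
n=2: pose=(2,6,W); sL=120/377, sR=120/521; mL=13980/196417, mR=8640/196417; mL+mR=60/521 → advance +1; mR−mL=-5340/196417 → turn -1·90°
n=3: pose=(1,6,N); sL=6/25, sR=30/149; mL=303/3725, mR=72/3725; mL+mR=15/149 → advance +1; mR−mL=-231/3725 → turn -1·90°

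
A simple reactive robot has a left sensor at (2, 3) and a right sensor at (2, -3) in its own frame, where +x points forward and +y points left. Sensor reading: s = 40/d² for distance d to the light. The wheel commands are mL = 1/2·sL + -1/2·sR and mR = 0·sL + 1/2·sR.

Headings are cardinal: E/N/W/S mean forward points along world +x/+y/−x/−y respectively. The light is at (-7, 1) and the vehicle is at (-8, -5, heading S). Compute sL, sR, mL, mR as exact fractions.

10/17 1/2 3/68 1/4

left sensor world pos  = (-5, -7); dL² = 68
right sensor world pos = (-11, -7); dR² = 80
sL = 40/68 = 10/17
sR = 40/80 = 1/2
mL = 1/2·sL + -1/2·sR = 3/68
mR = 0·sL + 1/2·sR = 1/4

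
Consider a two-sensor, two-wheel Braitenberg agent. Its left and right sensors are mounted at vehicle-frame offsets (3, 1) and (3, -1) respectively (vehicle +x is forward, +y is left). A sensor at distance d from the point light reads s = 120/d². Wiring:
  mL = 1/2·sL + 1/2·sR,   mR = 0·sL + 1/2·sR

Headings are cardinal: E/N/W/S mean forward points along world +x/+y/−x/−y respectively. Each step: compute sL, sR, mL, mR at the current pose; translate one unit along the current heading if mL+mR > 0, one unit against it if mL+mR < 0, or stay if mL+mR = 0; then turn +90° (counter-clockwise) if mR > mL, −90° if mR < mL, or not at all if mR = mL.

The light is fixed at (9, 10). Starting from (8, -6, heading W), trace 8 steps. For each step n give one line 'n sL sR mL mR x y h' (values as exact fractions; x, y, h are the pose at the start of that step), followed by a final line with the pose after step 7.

0 24/61 120/241 6552/14701 60/241 8 -6 W
1 60/89 12/17 1044/1513 6/17 7 -6 N
2 120/197 120/257 27240/50629 60/257 7 -5 E
3 10/27 15/41 815/2214 15/82 8 -5 S
4 24/61 120/241 6552/14701 60/241 8 -6 W
5 60/89 12/17 1044/1513 6/17 7 -6 N
6 120/197 120/257 27240/50629 60/257 7 -5 E
7 10/27 15/41 815/2214 15/82 8 -5 S
final 8 -6 W

n=0: pose=(8,-6,W); sL=24/61, sR=120/241; mL=6552/14701, mR=60/241; mL+mR=10212/14701 → advance +1; mR−mL=-12/61 → turn -1·90°
n=1: pose=(7,-6,N); sL=60/89, sR=12/17; mL=1044/1513, mR=6/17; mL+mR=1578/1513 → advance +1; mR−mL=-30/89 → turn -1·90°
n=2: pose=(7,-5,E); sL=120/197, sR=120/257; mL=27240/50629, mR=60/257; mL+mR=39060/50629 → advance +1; mR−mL=-60/197 → turn -1·90°
n=3: pose=(8,-5,S); sL=10/27, sR=15/41; mL=815/2214, mR=15/82; mL+mR=610/1107 → advance +1; mR−mL=-5/27 → turn -1·90°
n=4: pose=(8,-6,W); sL=24/61, sR=120/241; mL=6552/14701, mR=60/241; mL+mR=10212/14701 → advance +1; mR−mL=-12/61 → turn -1·90°
n=5: pose=(7,-6,N); sL=60/89, sR=12/17; mL=1044/1513, mR=6/17; mL+mR=1578/1513 → advance +1; mR−mL=-30/89 → turn -1·90°
n=6: pose=(7,-5,E); sL=120/197, sR=120/257; mL=27240/50629, mR=60/257; mL+mR=39060/50629 → advance +1; mR−mL=-60/197 → turn -1·90°
n=7: pose=(8,-5,S); sL=10/27, sR=15/41; mL=815/2214, mR=15/82; mL+mR=610/1107 → advance +1; mR−mL=-5/27 → turn -1·90°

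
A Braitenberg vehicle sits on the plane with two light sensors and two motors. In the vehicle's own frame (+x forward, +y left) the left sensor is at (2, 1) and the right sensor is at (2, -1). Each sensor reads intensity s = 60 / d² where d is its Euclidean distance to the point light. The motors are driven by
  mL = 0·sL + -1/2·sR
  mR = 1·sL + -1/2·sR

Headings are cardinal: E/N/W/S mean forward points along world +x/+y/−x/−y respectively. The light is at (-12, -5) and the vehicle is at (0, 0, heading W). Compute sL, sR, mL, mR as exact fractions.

left sensor world pos  = (-2, -1); dL² = 116
right sensor world pos = (-2, 1); dR² = 136
sL = 60/116 = 15/29
sR = 60/136 = 15/34
mL = 0·sL + -1/2·sR = -15/68
mR = 1·sL + -1/2·sR = 585/1972

15/29 15/34 -15/68 585/1972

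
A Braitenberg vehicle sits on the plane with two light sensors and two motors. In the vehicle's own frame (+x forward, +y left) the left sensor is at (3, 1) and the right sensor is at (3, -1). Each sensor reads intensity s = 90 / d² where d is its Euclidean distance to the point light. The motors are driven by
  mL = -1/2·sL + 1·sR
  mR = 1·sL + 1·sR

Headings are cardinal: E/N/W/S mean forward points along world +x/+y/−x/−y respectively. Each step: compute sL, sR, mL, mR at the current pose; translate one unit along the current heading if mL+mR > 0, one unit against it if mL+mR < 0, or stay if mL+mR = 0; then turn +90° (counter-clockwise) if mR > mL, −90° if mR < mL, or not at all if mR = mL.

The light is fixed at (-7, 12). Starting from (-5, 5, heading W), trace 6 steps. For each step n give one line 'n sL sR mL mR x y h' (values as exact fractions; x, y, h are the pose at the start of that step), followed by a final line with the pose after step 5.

n=0: pose=(-5,5,W); sL=18/13, sR=90/37; mL=837/481, mR=1836/481; mL+mR=2673/481 → advance +1; mR−mL=27/13 → turn +1·90°
n=1: pose=(-6,5,S); sL=45/52, sR=9/10; mL=243/520, mR=459/260; mL+mR=1161/520 → advance +1; mR−mL=135/104 → turn +1·90°
n=2: pose=(-6,4,E); sL=18/13, sR=90/97; mL=297/1261, mR=2916/1261; mL+mR=3213/1261 → advance +1; mR−mL=27/13 → turn +1·90°
n=3: pose=(-5,4,N); sL=45/13, sR=45/17; mL=405/442, mR=1350/221; mL+mR=3105/442 → advance +1; mR−mL=135/26 → turn +1·90°
n=4: pose=(-5,5,W); sL=18/13, sR=90/37; mL=837/481, mR=1836/481; mL+mR=2673/481 → advance +1; mR−mL=27/13 → turn +1·90°
n=5: pose=(-6,5,S); sL=45/52, sR=9/10; mL=243/520, mR=459/260; mL+mR=1161/520 → advance +1; mR−mL=135/104 → turn +1·90°

0 18/13 90/37 837/481 1836/481 -5 5 W
1 45/52 9/10 243/520 459/260 -6 5 S
2 18/13 90/97 297/1261 2916/1261 -6 4 E
3 45/13 45/17 405/442 1350/221 -5 4 N
4 18/13 90/37 837/481 1836/481 -5 5 W
5 45/52 9/10 243/520 459/260 -6 5 S
final -6 4 E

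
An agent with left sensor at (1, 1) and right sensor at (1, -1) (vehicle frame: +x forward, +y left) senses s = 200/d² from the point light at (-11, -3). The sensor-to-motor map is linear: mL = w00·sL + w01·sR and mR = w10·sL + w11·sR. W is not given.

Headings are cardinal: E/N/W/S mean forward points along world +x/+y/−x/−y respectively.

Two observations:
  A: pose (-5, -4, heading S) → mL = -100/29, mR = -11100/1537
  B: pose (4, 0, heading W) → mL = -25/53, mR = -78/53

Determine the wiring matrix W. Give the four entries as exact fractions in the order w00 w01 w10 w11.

0 -1/2 -1 -1/2

obs A: pose=(-5,-4,S) → sL=200/53, sR=200/29, mL=-100/29, mR=-11100/1537
obs B: pose=(4,0,W) → sL=1, sR=50/53, mL=-25/53, mR=-78/53
sensor matrix S = [[200/53, 200/29], [1, 50/53]]; det S = -271800/81461
solve [mL_A; mL_B] = S·[w00; w01] and [mR_A; mR_B] = S·[w10; w11]:
  w00 = 0, w01 = -1/2, w10 = -1, w11 = -1/2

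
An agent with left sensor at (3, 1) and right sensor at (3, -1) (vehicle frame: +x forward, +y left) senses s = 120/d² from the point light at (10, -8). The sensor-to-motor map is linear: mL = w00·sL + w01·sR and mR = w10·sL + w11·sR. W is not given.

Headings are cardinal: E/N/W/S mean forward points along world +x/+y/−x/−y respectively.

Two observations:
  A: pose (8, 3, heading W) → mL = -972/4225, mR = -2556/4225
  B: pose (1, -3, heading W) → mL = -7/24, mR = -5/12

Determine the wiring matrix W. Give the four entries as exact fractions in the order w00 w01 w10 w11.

1/2 -1 -1 1/2

obs A: pose=(8,3,W) → sL=24/25, sR=120/169, mL=-972/4225, mR=-2556/4225
obs B: pose=(1,-3,W) → sL=3/4, sR=2/3, mL=-7/24, mR=-5/12
sensor matrix S = [[24/25, 120/169], [3/4, 2/3]]; det S = 454/4225
solve [mL_A; mL_B] = S·[w00; w01] and [mR_A; mR_B] = S·[w10; w11]:
  w00 = 1/2, w01 = -1, w10 = -1, w11 = 1/2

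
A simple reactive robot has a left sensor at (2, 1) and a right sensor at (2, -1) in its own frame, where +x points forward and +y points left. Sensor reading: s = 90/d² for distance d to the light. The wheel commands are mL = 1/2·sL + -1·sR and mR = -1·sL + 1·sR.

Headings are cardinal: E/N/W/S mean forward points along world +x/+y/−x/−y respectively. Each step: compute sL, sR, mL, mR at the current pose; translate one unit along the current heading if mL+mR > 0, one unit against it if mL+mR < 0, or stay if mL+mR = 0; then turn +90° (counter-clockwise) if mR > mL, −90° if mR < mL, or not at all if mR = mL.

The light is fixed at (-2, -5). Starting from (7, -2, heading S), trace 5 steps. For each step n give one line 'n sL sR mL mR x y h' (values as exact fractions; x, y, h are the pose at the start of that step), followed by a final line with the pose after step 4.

n=0: pose=(7,-2,S); sL=90/101, sR=18/13; mL=-1233/1313, mR=648/1313; mL+mR=-45/101 → advance -1; mR−mL=1881/1313 → turn +1·90°
n=1: pose=(7,-1,E); sL=45/73, sR=9/13; mL=-729/1898, mR=72/949; mL+mR=-45/146 → advance -1; mR−mL=873/1898 → turn +1·90°
n=2: pose=(6,-1,N); sL=18/17, sR=10/13; mL=-53/221, mR=-64/221; mL+mR=-9/17 → advance -1; mR−mL=-11/221 → turn -1·90°
n=3: pose=(6,-2,E); sL=45/58, sR=45/52; mL=-180/377, mR=135/1508; mL+mR=-45/116 → advance -1; mR−mL=855/1508 → turn +1·90°
n=4: pose=(5,-2,N); sL=90/61, sR=90/89; mL=-1485/5429, mR=-2520/5429; mL+mR=-45/61 → advance -1; mR−mL=-1035/5429 → turn -1·90°

0 90/101 18/13 -1233/1313 648/1313 7 -2 S
1 45/73 9/13 -729/1898 72/949 7 -1 E
2 18/17 10/13 -53/221 -64/221 6 -1 N
3 45/58 45/52 -180/377 135/1508 6 -2 E
4 90/61 90/89 -1485/5429 -2520/5429 5 -2 N
final 5 -3 E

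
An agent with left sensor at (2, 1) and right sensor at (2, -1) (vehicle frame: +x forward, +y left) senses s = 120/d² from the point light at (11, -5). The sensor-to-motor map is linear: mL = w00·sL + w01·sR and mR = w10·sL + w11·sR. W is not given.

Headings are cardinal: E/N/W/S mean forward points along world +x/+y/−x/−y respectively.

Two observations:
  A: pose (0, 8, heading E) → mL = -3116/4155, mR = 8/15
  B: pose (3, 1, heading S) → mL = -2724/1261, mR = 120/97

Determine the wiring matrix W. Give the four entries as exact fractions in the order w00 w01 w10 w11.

obs A: pose=(0,8,E) → sL=120/277, sR=8/15, mL=-3116/4155, mR=8/15
obs B: pose=(3,1,S) → sL=24/13, sR=120/97, mL=-2724/1261, mR=120/97
sensor matrix S = [[120/277, 8/15], [24/13, 120/97]]; det S = -783616/1746485
solve [mL_A; mL_B] = S·[w00; w01] and [mR_A; mR_B] = S·[w10; w11]:
  w00 = -1/2, w01 = -1, w10 = 0, w11 = 1

-1/2 -1 0 1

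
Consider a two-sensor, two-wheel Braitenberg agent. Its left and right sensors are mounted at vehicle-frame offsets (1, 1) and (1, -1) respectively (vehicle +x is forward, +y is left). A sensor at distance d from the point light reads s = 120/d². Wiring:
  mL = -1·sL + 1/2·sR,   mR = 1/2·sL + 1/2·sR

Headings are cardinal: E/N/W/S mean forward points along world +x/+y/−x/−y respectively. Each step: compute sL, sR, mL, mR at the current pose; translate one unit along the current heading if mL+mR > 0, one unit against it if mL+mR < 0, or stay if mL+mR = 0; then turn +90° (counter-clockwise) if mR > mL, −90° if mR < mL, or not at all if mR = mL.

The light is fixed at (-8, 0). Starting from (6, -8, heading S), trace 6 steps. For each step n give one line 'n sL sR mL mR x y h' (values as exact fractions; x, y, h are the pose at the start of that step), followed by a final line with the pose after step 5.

0 20/51 12/25 -194/1275 556/1275 6 -8 S
1 120/289 24/65 -4332/18785 7368/18785 6 -9 E
2 6/13 3/8 -57/208 87/208 7 -9 N
3 120/277 24/49 -2556/13573 6264/13573 7 -8 W
4 20/51 12/25 -194/1275 556/1275 6 -8 S
5 120/289 24/65 -4332/18785 7368/18785 6 -9 E
final 7 -9 N

n=0: pose=(6,-8,S); sL=20/51, sR=12/25; mL=-194/1275, mR=556/1275; mL+mR=362/1275 → advance +1; mR−mL=10/17 → turn +1·90°
n=1: pose=(6,-9,E); sL=120/289, sR=24/65; mL=-4332/18785, mR=7368/18785; mL+mR=3036/18785 → advance +1; mR−mL=180/289 → turn +1·90°
n=2: pose=(7,-9,N); sL=6/13, sR=3/8; mL=-57/208, mR=87/208; mL+mR=15/104 → advance +1; mR−mL=9/13 → turn +1·90°
n=3: pose=(7,-8,W); sL=120/277, sR=24/49; mL=-2556/13573, mR=6264/13573; mL+mR=3708/13573 → advance +1; mR−mL=180/277 → turn +1·90°
n=4: pose=(6,-8,S); sL=20/51, sR=12/25; mL=-194/1275, mR=556/1275; mL+mR=362/1275 → advance +1; mR−mL=10/17 → turn +1·90°
n=5: pose=(6,-9,E); sL=120/289, sR=24/65; mL=-4332/18785, mR=7368/18785; mL+mR=3036/18785 → advance +1; mR−mL=180/289 → turn +1·90°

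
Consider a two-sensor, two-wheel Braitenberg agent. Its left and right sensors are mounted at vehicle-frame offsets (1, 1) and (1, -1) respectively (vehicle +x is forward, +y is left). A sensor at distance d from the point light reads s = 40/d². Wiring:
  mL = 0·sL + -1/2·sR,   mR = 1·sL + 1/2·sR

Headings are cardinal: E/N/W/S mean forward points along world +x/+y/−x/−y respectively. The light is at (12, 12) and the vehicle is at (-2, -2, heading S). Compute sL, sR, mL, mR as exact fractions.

left sensor world pos  = (-1, -3); dL² = 394
right sensor world pos = (-3, -3); dR² = 450
sL = 40/394 = 20/197
sR = 40/450 = 4/45
mL = 0·sL + -1/2·sR = -2/45
mR = 1·sL + 1/2·sR = 1294/8865

20/197 4/45 -2/45 1294/8865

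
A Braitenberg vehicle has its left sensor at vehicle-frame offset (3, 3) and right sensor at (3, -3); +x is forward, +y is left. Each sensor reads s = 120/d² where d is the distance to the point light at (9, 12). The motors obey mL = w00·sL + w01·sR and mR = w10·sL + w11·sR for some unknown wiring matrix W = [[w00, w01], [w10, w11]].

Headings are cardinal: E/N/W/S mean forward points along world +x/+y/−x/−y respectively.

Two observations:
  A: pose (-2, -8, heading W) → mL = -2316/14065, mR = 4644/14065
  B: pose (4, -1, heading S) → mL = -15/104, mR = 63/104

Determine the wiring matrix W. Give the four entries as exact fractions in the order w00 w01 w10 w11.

obs A: pose=(-2,-8,W) → sL=24/145, sR=24/97, mL=-2316/14065, mR=4644/14065
obs B: pose=(4,-1,S) → sL=6/13, sR=3/8, mL=-15/104, mR=63/104
sensor matrix S = [[24/145, 24/97], [6/13, 3/8]]; det S = -9531/182845
solve [mL_A; mL_B] = S·[w00; w01] and [mR_A; mR_B] = S·[w10; w11]:
  w00 = 1/2, w01 = -1, w10 = 1/2, w11 = 1

1/2 -1 1/2 1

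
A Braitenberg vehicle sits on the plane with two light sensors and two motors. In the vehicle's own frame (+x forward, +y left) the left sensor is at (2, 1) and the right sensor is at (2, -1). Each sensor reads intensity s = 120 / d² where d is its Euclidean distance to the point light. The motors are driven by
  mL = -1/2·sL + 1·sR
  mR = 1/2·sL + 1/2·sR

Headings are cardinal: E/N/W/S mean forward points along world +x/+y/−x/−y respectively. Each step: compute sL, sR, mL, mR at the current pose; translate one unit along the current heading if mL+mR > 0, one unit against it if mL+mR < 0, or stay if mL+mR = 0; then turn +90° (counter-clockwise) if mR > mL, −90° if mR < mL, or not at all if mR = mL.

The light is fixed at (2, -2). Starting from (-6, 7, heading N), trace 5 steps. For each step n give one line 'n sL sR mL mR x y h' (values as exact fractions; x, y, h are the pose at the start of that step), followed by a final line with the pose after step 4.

n=0: pose=(-6,7,N); sL=60/101, sR=12/17; mL=702/1717, mR=1116/1717; mL+mR=18/17 → advance +1; mR−mL=414/1717 → turn +1·90°
n=1: pose=(-6,8,W); sL=120/181, sR=120/221; mL=8460/40001, mR=24120/40001; mL+mR=180/221 → advance +1; mR−mL=15660/40001 → turn +1·90°
n=2: pose=(-7,8,S); sL=15/16, sR=30/41; mL=345/1312, mR=1095/1312; mL+mR=45/41 → advance +1; mR−mL=375/656 → turn +1·90°
n=3: pose=(-7,7,E); sL=120/149, sR=120/113; mL=11100/16837, mR=15720/16837; mL+mR=180/113 → advance +1; mR−mL=4620/16837 → turn +1·90°
n=4: pose=(-6,7,N); sL=60/101, sR=12/17; mL=702/1717, mR=1116/1717; mL+mR=18/17 → advance +1; mR−mL=414/1717 → turn +1·90°

0 60/101 12/17 702/1717 1116/1717 -6 7 N
1 120/181 120/221 8460/40001 24120/40001 -6 8 W
2 15/16 30/41 345/1312 1095/1312 -7 8 S
3 120/149 120/113 11100/16837 15720/16837 -7 7 E
4 60/101 12/17 702/1717 1116/1717 -6 7 N
final -6 8 W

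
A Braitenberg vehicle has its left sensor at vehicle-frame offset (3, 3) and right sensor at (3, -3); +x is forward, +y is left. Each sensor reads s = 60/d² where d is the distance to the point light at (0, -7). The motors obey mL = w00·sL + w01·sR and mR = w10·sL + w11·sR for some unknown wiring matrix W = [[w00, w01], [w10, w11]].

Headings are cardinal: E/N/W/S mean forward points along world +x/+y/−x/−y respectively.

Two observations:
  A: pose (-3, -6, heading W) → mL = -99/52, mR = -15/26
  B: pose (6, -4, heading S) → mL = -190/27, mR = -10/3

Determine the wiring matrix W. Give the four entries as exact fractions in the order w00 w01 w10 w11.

obs A: pose=(-3,-6,W) → sL=3/2, sR=15/13, mL=-99/52, mR=-15/26
obs B: pose=(6,-4,S) → sL=20/27, sR=20/3, mL=-190/27, mR=-10/3
sensor matrix S = [[3/2, 15/13], [20/27, 20/3]]; det S = 1070/117
solve [mL_A; mL_B] = S·[w00; w01] and [mR_A; mR_B] = S·[w10; w11]:
  w00 = -1/2, w01 = -1, w10 = 0, w11 = -1/2

-1/2 -1 0 -1/2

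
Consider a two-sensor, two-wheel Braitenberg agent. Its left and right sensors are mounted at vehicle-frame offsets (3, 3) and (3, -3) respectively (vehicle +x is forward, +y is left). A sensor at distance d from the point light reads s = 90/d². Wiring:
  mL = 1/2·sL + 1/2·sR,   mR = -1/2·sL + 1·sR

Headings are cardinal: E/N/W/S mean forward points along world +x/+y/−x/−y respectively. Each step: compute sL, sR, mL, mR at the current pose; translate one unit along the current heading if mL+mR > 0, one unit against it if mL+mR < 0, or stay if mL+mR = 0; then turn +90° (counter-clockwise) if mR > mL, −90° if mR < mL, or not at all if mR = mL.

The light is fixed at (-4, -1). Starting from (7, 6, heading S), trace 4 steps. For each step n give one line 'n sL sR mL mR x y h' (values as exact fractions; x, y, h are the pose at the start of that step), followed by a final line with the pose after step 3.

n=0: pose=(7,6,S); sL=45/106, sR=9/8; mL=657/848, mR=387/424; mL+mR=27/16 → advance +1; mR−mL=117/848 → turn +1·90°
n=1: pose=(7,5,E); sL=90/277, sR=18/41; mL=4338/11357, mR=3141/11357; mL+mR=27/41 → advance +1; mR−mL=-1197/11357 → turn -1·90°
n=2: pose=(8,5,S); sL=5/13, sR=1; mL=9/13, mR=21/26; mL+mR=3/2 → advance +1; mR−mL=3/26 → turn +1·90°
n=3: pose=(8,4,E); sL=90/289, sR=90/229; mL=23310/66181, mR=15705/66181; mL+mR=135/229 → advance +1; mR−mL=-7605/66181 → turn -1·90°

0 45/106 9/8 657/848 387/424 7 6 S
1 90/277 18/41 4338/11357 3141/11357 7 5 E
2 5/13 1 9/13 21/26 8 5 S
3 90/289 90/229 23310/66181 15705/66181 8 4 E
final 9 4 S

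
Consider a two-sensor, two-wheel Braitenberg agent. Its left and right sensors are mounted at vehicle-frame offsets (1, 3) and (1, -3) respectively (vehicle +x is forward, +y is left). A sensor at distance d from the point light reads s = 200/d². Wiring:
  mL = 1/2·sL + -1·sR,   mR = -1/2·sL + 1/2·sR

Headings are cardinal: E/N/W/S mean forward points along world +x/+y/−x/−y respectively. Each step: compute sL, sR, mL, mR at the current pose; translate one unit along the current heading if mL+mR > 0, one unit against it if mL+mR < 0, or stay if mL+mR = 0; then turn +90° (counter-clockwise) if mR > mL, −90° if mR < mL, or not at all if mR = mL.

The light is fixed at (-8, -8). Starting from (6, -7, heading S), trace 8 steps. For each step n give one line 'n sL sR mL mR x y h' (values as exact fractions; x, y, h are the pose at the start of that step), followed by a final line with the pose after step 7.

n=0: pose=(6,-7,S); sL=200/289, sR=200/121; mL=-45700/34969, mR=16800/34969; mL+mR=-100/121 → advance -1; mR−mL=62500/34969 → turn +1·90°
n=1: pose=(6,-6,E); sL=4/5, sR=100/113; mL=-274/565, mR=24/565; mL+mR=-50/113 → advance -1; mR−mL=298/565 → turn +1·90°
n=2: pose=(5,-6,N); sL=200/109, sR=40/53; mL=940/5777, mR=-3120/5777; mL+mR=-20/53 → advance -1; mR−mL=-4060/5777 → turn -1·90°
n=3: pose=(5,-7,E); sL=50/53, sR=1; mL=-28/53, mR=3/106; mL+mR=-1/2 → advance -1; mR−mL=59/106 → turn +1·90°
n=4: pose=(4,-7,N); sL=40/17, sR=200/229; mL=1180/3893, mR=-2880/3893; mL+mR=-100/229 → advance -1; mR−mL=-4060/3893 → turn -1·90°
n=5: pose=(4,-8,E); sL=100/89, sR=100/89; mL=-50/89, mR=0; mL+mR=-50/89 → advance -1; mR−mL=50/89 → turn +1·90°
n=6: pose=(3,-8,N); sL=40/13, sR=200/197; mL=1340/2561, mR=-2640/2561; mL+mR=-100/197 → advance -1; mR−mL=-3980/2561 → turn -1·90°
n=7: pose=(3,-9,E); sL=50/37, sR=5/4; mL=-85/148, mR=-15/296; mL+mR=-5/8 → advance -1; mR−mL=155/296 → turn +1·90°

0 200/289 200/121 -45700/34969 16800/34969 6 -7 S
1 4/5 100/113 -274/565 24/565 6 -6 E
2 200/109 40/53 940/5777 -3120/5777 5 -6 N
3 50/53 1 -28/53 3/106 5 -7 E
4 40/17 200/229 1180/3893 -2880/3893 4 -7 N
5 100/89 100/89 -50/89 0 4 -8 E
6 40/13 200/197 1340/2561 -2640/2561 3 -8 N
7 50/37 5/4 -85/148 -15/296 3 -9 E
final 2 -9 N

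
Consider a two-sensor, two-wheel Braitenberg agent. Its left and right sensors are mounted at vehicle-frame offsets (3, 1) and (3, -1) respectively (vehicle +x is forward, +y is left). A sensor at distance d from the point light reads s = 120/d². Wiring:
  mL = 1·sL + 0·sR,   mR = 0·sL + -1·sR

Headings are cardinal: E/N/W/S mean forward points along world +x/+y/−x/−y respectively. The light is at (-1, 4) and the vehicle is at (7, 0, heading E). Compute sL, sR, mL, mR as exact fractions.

left sensor world pos  = (10, 1); dL² = 130
right sensor world pos = (10, -1); dR² = 146
sL = 120/130 = 12/13
sR = 120/146 = 60/73
mL = 1·sL + 0·sR = 12/13
mR = 0·sL + -1·sR = -60/73

12/13 60/73 12/13 -60/73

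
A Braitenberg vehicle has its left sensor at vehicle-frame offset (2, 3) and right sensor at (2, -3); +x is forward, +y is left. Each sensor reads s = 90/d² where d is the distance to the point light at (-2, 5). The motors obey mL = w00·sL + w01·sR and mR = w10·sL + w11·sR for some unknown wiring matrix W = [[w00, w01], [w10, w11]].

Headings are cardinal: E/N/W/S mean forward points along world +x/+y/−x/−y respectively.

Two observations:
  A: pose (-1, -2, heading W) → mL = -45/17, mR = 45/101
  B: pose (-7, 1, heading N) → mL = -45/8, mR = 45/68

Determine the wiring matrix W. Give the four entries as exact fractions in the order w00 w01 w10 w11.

0 -1/2 1/2 0

obs A: pose=(-1,-2,W) → sL=90/101, sR=90/17, mL=-45/17, mR=45/101
obs B: pose=(-7,1,N) → sL=45/34, sR=45/4, mL=-45/8, mR=45/68
sensor matrix S = [[90/101, 90/17], [45/34, 45/4]]; det S = 176175/58378
solve [mL_A; mL_B] = S·[w00; w01] and [mR_A; mR_B] = S·[w10; w11]:
  w00 = 0, w01 = -1/2, w10 = 1/2, w11 = 0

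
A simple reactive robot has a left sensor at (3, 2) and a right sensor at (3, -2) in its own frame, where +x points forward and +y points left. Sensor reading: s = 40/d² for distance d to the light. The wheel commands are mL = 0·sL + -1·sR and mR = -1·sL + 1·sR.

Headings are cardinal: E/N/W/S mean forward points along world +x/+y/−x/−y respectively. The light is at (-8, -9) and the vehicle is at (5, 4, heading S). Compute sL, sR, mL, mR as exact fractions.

8/65 40/221 -40/221 64/1105

left sensor world pos  = (7, 1); dL² = 325
right sensor world pos = (3, 1); dR² = 221
sL = 40/325 = 8/65
sR = 40/221 = 40/221
mL = 0·sL + -1·sR = -40/221
mR = -1·sL + 1·sR = 64/1105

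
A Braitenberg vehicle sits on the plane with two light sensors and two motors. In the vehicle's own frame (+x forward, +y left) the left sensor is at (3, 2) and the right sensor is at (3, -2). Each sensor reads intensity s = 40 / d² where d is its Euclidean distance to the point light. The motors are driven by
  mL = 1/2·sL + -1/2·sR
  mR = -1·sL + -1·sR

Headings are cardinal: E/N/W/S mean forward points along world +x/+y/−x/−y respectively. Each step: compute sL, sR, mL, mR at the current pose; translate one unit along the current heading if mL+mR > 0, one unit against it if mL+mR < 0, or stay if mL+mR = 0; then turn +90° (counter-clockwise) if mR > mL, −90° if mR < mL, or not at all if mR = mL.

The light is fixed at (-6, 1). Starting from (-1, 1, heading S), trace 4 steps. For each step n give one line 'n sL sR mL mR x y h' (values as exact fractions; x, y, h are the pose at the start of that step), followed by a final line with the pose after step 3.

0 20/29 20/9 -200/261 -760/261 -1 1 S
1 8 40/13 32/13 -144/13 -1 2 W
2 5/4 1/2 3/8 -7/4 0 2 N
3 8/17 8/17 0 -16/17 0 1 E
final -1 1 S

n=0: pose=(-1,1,S); sL=20/29, sR=20/9; mL=-200/261, mR=-760/261; mL+mR=-320/87 → advance -1; mR−mL=-560/261 → turn -1·90°
n=1: pose=(-1,2,W); sL=8, sR=40/13; mL=32/13, mR=-144/13; mL+mR=-112/13 → advance -1; mR−mL=-176/13 → turn -1·90°
n=2: pose=(0,2,N); sL=5/4, sR=1/2; mL=3/8, mR=-7/4; mL+mR=-11/8 → advance -1; mR−mL=-17/8 → turn -1·90°
n=3: pose=(0,1,E); sL=8/17, sR=8/17; mL=0, mR=-16/17; mL+mR=-16/17 → advance -1; mR−mL=-16/17 → turn -1·90°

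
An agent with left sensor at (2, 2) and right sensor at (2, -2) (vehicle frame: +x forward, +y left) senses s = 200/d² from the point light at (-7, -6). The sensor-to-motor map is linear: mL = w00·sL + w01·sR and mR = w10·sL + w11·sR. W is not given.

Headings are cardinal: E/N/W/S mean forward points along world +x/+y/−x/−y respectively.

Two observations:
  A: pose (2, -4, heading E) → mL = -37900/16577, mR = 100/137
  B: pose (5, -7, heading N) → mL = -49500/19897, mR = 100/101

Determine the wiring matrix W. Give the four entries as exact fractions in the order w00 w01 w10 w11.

obs A: pose=(2,-4,E) → sL=200/137, sR=200/121, mL=-37900/16577, mR=100/137
obs B: pose=(5,-7,N) → sL=200/101, sR=200/197, mL=-49500/19897, mR=100/101
sensor matrix S = [[200/137, 200/121], [200/101, 200/197]]; det S = -590720000/329832569
solve [mL_A; mL_B] = S·[w00; w01] and [mR_A; mR_B] = S·[w10; w11]:
  w00 = -1, w01 = -1/2, w10 = 1/2, w11 = 0

-1 -1/2 1/2 0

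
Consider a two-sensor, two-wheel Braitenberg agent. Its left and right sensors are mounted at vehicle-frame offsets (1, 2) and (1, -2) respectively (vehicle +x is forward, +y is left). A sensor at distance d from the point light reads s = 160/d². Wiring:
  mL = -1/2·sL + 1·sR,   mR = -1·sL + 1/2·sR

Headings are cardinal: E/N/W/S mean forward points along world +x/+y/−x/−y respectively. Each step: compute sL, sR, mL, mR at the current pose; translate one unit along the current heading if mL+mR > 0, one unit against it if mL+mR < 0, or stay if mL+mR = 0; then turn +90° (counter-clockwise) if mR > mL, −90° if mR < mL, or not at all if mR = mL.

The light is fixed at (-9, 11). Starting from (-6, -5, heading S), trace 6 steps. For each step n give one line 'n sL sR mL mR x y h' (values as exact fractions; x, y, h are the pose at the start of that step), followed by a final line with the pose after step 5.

0 80/157 16/29 1352/4553 -1064/4553 -6 -5 S
1 32/73 160/229 8016/16717 -1488/16717 -6 -6 W
2 5/8 10/17 75/272 -45/136 -7 -6 N
3 32/53 160/409 1936/21677 -8848/21677 -7 -7 E
4 16/37 80/181 1512/6697 -1416/6697 -8 -7 S
5 160/441 160/289 47440/127449 -10960/127449 -8 -8 W
final -9 -8 N

n=0: pose=(-6,-5,S); sL=80/157, sR=16/29; mL=1352/4553, mR=-1064/4553; mL+mR=288/4553 → advance +1; mR−mL=-2416/4553 → turn -1·90°
n=1: pose=(-6,-6,W); sL=32/73, sR=160/229; mL=8016/16717, mR=-1488/16717; mL+mR=6528/16717 → advance +1; mR−mL=-9504/16717 → turn -1·90°
n=2: pose=(-7,-6,N); sL=5/8, sR=10/17; mL=75/272, mR=-45/136; mL+mR=-15/272 → advance -1; mR−mL=-165/272 → turn -1·90°
n=3: pose=(-7,-7,E); sL=32/53, sR=160/409; mL=1936/21677, mR=-8848/21677; mL+mR=-6912/21677 → advance -1; mR−mL=-10784/21677 → turn -1·90°
n=4: pose=(-8,-7,S); sL=16/37, sR=80/181; mL=1512/6697, mR=-1416/6697; mL+mR=96/6697 → advance +1; mR−mL=-2928/6697 → turn -1·90°
n=5: pose=(-8,-8,W); sL=160/441, sR=160/289; mL=47440/127449, mR=-10960/127449; mL+mR=12160/42483 → advance +1; mR−mL=-58400/127449 → turn -1·90°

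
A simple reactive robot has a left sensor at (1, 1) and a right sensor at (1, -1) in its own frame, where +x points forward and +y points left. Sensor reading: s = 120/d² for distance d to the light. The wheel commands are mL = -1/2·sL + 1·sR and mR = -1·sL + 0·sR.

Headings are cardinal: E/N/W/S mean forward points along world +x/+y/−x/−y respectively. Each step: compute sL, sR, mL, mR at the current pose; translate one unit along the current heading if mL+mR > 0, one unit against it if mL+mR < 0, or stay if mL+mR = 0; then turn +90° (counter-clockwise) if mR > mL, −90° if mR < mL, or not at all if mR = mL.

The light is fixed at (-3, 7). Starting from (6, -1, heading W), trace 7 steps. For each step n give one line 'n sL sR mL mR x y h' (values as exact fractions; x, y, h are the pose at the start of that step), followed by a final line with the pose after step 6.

n=0: pose=(6,-1,W); sL=24/29, sR=120/113; mL=2124/3277, mR=-24/29; mL+mR=-588/3277 → advance -1; mR−mL=-4836/3277 → turn -1·90°
n=1: pose=(7,-1,N); sL=12/13, sR=12/17; mL=54/221, mR=-12/13; mL+mR=-150/221 → advance -1; mR−mL=-258/221 → turn -1·90°
n=2: pose=(7,-2,E); sL=24/37, sR=120/221; mL=1788/8177, mR=-24/37; mL+mR=-3516/8177 → advance -1; mR−mL=-7092/8177 → turn -1·90°
n=3: pose=(6,-2,S); sL=3/5, sR=30/41; mL=177/410, mR=-3/5; mL+mR=-69/410 → advance -1; mR−mL=-423/410 → turn -1·90°
n=4: pose=(6,-1,W); sL=24/29, sR=120/113; mL=2124/3277, mR=-24/29; mL+mR=-588/3277 → advance -1; mR−mL=-4836/3277 → turn -1·90°
n=5: pose=(7,-1,N); sL=12/13, sR=12/17; mL=54/221, mR=-12/13; mL+mR=-150/221 → advance -1; mR−mL=-258/221 → turn -1·90°
n=6: pose=(7,-2,E); sL=24/37, sR=120/221; mL=1788/8177, mR=-24/37; mL+mR=-3516/8177 → advance -1; mR−mL=-7092/8177 → turn -1·90°

0 24/29 120/113 2124/3277 -24/29 6 -1 W
1 12/13 12/17 54/221 -12/13 7 -1 N
2 24/37 120/221 1788/8177 -24/37 7 -2 E
3 3/5 30/41 177/410 -3/5 6 -2 S
4 24/29 120/113 2124/3277 -24/29 6 -1 W
5 12/13 12/17 54/221 -12/13 7 -1 N
6 24/37 120/221 1788/8177 -24/37 7 -2 E
final 6 -2 S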